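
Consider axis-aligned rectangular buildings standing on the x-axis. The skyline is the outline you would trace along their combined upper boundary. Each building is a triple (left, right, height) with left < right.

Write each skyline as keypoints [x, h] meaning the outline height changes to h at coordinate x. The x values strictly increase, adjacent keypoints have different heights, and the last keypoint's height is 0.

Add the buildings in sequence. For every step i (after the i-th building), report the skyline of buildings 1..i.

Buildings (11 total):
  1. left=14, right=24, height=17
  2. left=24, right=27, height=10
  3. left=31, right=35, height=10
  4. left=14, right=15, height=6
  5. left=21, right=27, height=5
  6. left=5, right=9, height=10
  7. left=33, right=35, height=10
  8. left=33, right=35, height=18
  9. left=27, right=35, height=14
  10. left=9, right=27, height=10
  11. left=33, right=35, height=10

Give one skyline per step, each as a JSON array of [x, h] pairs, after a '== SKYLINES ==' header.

== SKYLINES ==
[[14,17],[24,0]]
[[14,17],[24,10],[27,0]]
[[14,17],[24,10],[27,0],[31,10],[35,0]]
[[14,17],[24,10],[27,0],[31,10],[35,0]]
[[14,17],[24,10],[27,0],[31,10],[35,0]]
[[5,10],[9,0],[14,17],[24,10],[27,0],[31,10],[35,0]]
[[5,10],[9,0],[14,17],[24,10],[27,0],[31,10],[35,0]]
[[5,10],[9,0],[14,17],[24,10],[27,0],[31,10],[33,18],[35,0]]
[[5,10],[9,0],[14,17],[24,10],[27,14],[33,18],[35,0]]
[[5,10],[14,17],[24,10],[27,14],[33,18],[35,0]]
[[5,10],[14,17],[24,10],[27,14],[33,18],[35,0]]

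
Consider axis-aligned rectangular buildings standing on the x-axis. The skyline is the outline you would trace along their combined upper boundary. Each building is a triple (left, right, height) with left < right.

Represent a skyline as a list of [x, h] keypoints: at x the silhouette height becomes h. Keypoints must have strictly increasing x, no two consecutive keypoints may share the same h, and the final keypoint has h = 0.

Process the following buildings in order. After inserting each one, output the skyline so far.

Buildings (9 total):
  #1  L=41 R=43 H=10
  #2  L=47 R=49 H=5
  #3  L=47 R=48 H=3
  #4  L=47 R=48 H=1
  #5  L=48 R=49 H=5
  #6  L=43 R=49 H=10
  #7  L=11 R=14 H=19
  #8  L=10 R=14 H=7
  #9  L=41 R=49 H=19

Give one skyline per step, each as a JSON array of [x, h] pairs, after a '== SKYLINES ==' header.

== SKYLINES ==
[[41,10],[43,0]]
[[41,10],[43,0],[47,5],[49,0]]
[[41,10],[43,0],[47,5],[49,0]]
[[41,10],[43,0],[47,5],[49,0]]
[[41,10],[43,0],[47,5],[49,0]]
[[41,10],[49,0]]
[[11,19],[14,0],[41,10],[49,0]]
[[10,7],[11,19],[14,0],[41,10],[49,0]]
[[10,7],[11,19],[14,0],[41,19],[49,0]]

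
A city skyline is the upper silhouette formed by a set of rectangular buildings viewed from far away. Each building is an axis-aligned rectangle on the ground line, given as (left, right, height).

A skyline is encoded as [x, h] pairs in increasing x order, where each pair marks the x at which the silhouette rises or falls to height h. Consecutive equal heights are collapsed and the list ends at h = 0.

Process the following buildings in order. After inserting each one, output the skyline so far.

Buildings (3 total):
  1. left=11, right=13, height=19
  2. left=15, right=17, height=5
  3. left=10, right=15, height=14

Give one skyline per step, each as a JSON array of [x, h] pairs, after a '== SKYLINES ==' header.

== SKYLINES ==
[[11,19],[13,0]]
[[11,19],[13,0],[15,5],[17,0]]
[[10,14],[11,19],[13,14],[15,5],[17,0]]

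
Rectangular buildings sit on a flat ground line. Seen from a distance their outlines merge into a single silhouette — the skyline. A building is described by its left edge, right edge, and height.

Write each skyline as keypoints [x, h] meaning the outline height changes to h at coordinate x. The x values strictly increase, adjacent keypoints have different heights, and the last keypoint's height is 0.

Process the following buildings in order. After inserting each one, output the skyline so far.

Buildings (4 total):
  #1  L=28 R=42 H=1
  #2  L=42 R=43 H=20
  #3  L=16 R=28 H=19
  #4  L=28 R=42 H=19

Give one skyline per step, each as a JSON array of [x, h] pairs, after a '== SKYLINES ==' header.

== SKYLINES ==
[[28,1],[42,0]]
[[28,1],[42,20],[43,0]]
[[16,19],[28,1],[42,20],[43,0]]
[[16,19],[42,20],[43,0]]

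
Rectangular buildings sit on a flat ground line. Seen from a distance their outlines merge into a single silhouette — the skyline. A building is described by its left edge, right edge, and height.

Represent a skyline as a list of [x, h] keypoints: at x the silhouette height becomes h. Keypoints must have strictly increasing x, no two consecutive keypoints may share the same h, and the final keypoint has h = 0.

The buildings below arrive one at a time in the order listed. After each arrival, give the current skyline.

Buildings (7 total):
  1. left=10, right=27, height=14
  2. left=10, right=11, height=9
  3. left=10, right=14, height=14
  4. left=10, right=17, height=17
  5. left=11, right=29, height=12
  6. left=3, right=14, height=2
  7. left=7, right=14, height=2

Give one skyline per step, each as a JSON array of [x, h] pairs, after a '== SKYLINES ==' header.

== SKYLINES ==
[[10,14],[27,0]]
[[10,14],[27,0]]
[[10,14],[27,0]]
[[10,17],[17,14],[27,0]]
[[10,17],[17,14],[27,12],[29,0]]
[[3,2],[10,17],[17,14],[27,12],[29,0]]
[[3,2],[10,17],[17,14],[27,12],[29,0]]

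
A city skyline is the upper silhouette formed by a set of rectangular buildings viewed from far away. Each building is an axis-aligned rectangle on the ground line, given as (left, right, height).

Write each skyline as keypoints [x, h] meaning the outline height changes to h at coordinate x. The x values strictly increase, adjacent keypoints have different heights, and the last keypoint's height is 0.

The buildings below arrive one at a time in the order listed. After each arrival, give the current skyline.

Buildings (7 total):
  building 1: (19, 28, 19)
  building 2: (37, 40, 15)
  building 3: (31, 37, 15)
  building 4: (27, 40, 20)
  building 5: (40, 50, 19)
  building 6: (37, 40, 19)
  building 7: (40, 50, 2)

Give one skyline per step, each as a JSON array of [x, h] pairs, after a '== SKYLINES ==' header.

== SKYLINES ==
[[19,19],[28,0]]
[[19,19],[28,0],[37,15],[40,0]]
[[19,19],[28,0],[31,15],[40,0]]
[[19,19],[27,20],[40,0]]
[[19,19],[27,20],[40,19],[50,0]]
[[19,19],[27,20],[40,19],[50,0]]
[[19,19],[27,20],[40,19],[50,0]]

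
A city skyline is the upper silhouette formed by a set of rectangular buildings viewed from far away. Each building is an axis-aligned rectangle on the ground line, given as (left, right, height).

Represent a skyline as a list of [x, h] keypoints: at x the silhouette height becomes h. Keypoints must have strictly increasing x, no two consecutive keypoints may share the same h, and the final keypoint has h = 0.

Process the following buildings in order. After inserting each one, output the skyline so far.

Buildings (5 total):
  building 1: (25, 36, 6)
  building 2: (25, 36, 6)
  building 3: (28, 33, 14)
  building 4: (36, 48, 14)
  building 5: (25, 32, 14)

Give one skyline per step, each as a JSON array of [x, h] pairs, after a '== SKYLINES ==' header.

== SKYLINES ==
[[25,6],[36,0]]
[[25,6],[36,0]]
[[25,6],[28,14],[33,6],[36,0]]
[[25,6],[28,14],[33,6],[36,14],[48,0]]
[[25,14],[33,6],[36,14],[48,0]]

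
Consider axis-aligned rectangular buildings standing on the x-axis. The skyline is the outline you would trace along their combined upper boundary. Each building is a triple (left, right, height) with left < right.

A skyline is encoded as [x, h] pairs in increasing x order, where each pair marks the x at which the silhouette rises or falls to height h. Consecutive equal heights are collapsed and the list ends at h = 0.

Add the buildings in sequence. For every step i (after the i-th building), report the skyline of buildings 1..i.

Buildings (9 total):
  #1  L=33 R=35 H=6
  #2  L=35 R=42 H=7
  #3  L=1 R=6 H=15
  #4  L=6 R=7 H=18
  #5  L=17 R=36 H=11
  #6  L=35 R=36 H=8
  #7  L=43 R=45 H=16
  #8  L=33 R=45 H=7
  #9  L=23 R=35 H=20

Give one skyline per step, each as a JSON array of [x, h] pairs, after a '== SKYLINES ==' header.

== SKYLINES ==
[[33,6],[35,0]]
[[33,6],[35,7],[42,0]]
[[1,15],[6,0],[33,6],[35,7],[42,0]]
[[1,15],[6,18],[7,0],[33,6],[35,7],[42,0]]
[[1,15],[6,18],[7,0],[17,11],[36,7],[42,0]]
[[1,15],[6,18],[7,0],[17,11],[36,7],[42,0]]
[[1,15],[6,18],[7,0],[17,11],[36,7],[42,0],[43,16],[45,0]]
[[1,15],[6,18],[7,0],[17,11],[36,7],[43,16],[45,0]]
[[1,15],[6,18],[7,0],[17,11],[23,20],[35,11],[36,7],[43,16],[45,0]]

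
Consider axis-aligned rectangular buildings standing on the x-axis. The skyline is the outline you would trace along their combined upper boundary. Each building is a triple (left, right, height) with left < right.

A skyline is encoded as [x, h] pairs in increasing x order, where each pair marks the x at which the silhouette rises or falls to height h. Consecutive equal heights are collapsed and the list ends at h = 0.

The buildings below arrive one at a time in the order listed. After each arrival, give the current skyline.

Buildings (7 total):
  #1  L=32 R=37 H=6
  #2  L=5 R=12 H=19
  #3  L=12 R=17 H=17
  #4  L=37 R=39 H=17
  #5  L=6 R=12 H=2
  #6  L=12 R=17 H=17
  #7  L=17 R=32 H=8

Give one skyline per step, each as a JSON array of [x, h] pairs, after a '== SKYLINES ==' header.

== SKYLINES ==
[[32,6],[37,0]]
[[5,19],[12,0],[32,6],[37,0]]
[[5,19],[12,17],[17,0],[32,6],[37,0]]
[[5,19],[12,17],[17,0],[32,6],[37,17],[39,0]]
[[5,19],[12,17],[17,0],[32,6],[37,17],[39,0]]
[[5,19],[12,17],[17,0],[32,6],[37,17],[39,0]]
[[5,19],[12,17],[17,8],[32,6],[37,17],[39,0]]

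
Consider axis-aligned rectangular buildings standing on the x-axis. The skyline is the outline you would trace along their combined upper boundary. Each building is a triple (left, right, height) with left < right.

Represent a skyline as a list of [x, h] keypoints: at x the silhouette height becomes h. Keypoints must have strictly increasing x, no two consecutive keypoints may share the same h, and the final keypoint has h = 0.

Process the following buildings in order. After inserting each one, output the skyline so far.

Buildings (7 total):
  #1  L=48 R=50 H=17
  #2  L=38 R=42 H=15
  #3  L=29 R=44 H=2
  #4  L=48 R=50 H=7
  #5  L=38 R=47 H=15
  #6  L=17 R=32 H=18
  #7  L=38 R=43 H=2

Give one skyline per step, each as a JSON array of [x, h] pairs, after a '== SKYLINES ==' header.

== SKYLINES ==
[[48,17],[50,0]]
[[38,15],[42,0],[48,17],[50,0]]
[[29,2],[38,15],[42,2],[44,0],[48,17],[50,0]]
[[29,2],[38,15],[42,2],[44,0],[48,17],[50,0]]
[[29,2],[38,15],[47,0],[48,17],[50,0]]
[[17,18],[32,2],[38,15],[47,0],[48,17],[50,0]]
[[17,18],[32,2],[38,15],[47,0],[48,17],[50,0]]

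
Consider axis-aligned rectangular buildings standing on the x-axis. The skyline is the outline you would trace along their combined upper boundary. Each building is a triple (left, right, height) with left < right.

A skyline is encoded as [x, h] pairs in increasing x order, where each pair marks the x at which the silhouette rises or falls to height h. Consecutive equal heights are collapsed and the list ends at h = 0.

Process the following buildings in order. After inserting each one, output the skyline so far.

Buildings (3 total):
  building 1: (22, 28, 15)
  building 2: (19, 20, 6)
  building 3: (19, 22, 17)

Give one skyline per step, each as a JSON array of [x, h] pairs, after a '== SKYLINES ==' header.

== SKYLINES ==
[[22,15],[28,0]]
[[19,6],[20,0],[22,15],[28,0]]
[[19,17],[22,15],[28,0]]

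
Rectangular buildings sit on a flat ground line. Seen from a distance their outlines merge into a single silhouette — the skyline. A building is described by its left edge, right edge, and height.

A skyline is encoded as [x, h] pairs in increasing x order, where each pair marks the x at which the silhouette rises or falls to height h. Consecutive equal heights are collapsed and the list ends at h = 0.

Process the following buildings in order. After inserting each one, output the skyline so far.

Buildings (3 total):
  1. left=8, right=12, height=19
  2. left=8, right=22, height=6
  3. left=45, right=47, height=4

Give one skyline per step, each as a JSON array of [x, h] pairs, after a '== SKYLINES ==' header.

== SKYLINES ==
[[8,19],[12,0]]
[[8,19],[12,6],[22,0]]
[[8,19],[12,6],[22,0],[45,4],[47,0]]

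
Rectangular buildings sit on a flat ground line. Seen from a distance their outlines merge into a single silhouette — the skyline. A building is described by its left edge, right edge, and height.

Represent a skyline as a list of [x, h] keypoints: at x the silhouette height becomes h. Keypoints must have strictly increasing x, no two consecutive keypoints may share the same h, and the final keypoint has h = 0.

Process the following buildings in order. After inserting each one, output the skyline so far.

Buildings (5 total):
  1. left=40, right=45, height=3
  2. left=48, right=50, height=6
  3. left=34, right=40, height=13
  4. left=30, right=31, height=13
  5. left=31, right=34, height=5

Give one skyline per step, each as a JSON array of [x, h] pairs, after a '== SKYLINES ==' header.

== SKYLINES ==
[[40,3],[45,0]]
[[40,3],[45,0],[48,6],[50,0]]
[[34,13],[40,3],[45,0],[48,6],[50,0]]
[[30,13],[31,0],[34,13],[40,3],[45,0],[48,6],[50,0]]
[[30,13],[31,5],[34,13],[40,3],[45,0],[48,6],[50,0]]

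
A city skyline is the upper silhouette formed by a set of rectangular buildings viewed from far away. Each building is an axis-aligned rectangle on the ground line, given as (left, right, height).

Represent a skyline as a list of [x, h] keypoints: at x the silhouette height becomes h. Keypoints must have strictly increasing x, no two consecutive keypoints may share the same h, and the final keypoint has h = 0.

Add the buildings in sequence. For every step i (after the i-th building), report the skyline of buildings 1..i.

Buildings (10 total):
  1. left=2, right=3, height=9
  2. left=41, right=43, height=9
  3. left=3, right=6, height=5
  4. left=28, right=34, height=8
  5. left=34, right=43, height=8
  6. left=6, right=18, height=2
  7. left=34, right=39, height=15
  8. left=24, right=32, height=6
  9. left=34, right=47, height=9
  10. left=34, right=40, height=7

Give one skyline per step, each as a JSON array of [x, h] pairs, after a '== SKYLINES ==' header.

== SKYLINES ==
[[2,9],[3,0]]
[[2,9],[3,0],[41,9],[43,0]]
[[2,9],[3,5],[6,0],[41,9],[43,0]]
[[2,9],[3,5],[6,0],[28,8],[34,0],[41,9],[43,0]]
[[2,9],[3,5],[6,0],[28,8],[41,9],[43,0]]
[[2,9],[3,5],[6,2],[18,0],[28,8],[41,9],[43,0]]
[[2,9],[3,5],[6,2],[18,0],[28,8],[34,15],[39,8],[41,9],[43,0]]
[[2,9],[3,5],[6,2],[18,0],[24,6],[28,8],[34,15],[39,8],[41,9],[43,0]]
[[2,9],[3,5],[6,2],[18,0],[24,6],[28,8],[34,15],[39,9],[47,0]]
[[2,9],[3,5],[6,2],[18,0],[24,6],[28,8],[34,15],[39,9],[47,0]]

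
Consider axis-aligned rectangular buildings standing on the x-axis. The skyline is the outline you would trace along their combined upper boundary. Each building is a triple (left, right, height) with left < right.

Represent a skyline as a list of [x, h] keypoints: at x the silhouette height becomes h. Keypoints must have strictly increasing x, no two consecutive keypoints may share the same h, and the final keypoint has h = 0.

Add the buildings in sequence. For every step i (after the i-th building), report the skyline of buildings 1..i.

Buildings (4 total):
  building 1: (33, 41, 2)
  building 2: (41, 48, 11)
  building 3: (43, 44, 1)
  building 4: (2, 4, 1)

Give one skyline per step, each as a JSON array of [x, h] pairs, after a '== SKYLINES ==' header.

== SKYLINES ==
[[33,2],[41,0]]
[[33,2],[41,11],[48,0]]
[[33,2],[41,11],[48,0]]
[[2,1],[4,0],[33,2],[41,11],[48,0]]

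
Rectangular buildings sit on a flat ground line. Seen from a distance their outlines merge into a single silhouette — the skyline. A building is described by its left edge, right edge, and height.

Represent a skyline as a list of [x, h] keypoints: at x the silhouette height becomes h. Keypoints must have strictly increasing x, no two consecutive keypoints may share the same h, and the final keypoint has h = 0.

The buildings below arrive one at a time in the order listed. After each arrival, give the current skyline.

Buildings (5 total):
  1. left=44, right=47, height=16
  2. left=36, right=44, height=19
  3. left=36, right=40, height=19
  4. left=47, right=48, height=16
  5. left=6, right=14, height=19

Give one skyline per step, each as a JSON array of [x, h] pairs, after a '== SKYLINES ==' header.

== SKYLINES ==
[[44,16],[47,0]]
[[36,19],[44,16],[47,0]]
[[36,19],[44,16],[47,0]]
[[36,19],[44,16],[48,0]]
[[6,19],[14,0],[36,19],[44,16],[48,0]]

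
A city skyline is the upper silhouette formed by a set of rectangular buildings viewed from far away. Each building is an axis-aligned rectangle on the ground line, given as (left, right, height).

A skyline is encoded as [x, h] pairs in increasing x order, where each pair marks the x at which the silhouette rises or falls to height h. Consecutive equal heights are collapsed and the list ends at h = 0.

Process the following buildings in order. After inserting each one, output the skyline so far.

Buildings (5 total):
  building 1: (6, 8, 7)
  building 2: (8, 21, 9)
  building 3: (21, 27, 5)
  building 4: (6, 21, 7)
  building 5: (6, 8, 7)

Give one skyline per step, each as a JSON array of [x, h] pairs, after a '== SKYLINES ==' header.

== SKYLINES ==
[[6,7],[8,0]]
[[6,7],[8,9],[21,0]]
[[6,7],[8,9],[21,5],[27,0]]
[[6,7],[8,9],[21,5],[27,0]]
[[6,7],[8,9],[21,5],[27,0]]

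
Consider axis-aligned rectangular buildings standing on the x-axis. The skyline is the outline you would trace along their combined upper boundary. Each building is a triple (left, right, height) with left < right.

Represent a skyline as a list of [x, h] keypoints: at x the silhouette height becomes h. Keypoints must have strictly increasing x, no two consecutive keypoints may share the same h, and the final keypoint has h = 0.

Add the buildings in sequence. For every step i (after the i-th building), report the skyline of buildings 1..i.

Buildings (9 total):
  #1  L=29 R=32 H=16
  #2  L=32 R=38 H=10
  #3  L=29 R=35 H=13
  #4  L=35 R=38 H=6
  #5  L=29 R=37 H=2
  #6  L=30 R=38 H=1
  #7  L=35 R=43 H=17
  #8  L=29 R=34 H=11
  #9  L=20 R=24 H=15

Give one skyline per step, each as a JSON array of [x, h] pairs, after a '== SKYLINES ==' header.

== SKYLINES ==
[[29,16],[32,0]]
[[29,16],[32,10],[38,0]]
[[29,16],[32,13],[35,10],[38,0]]
[[29,16],[32,13],[35,10],[38,0]]
[[29,16],[32,13],[35,10],[38,0]]
[[29,16],[32,13],[35,10],[38,0]]
[[29,16],[32,13],[35,17],[43,0]]
[[29,16],[32,13],[35,17],[43,0]]
[[20,15],[24,0],[29,16],[32,13],[35,17],[43,0]]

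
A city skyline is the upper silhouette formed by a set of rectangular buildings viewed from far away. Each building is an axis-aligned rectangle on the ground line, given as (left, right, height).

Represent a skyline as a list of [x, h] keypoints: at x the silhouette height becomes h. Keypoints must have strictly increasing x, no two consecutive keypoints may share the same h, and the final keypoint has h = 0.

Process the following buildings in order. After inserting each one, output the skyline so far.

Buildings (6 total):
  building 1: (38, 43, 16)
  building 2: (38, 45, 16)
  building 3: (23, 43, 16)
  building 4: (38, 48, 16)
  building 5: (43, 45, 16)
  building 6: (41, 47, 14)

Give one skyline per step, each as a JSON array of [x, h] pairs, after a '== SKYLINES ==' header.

== SKYLINES ==
[[38,16],[43,0]]
[[38,16],[45,0]]
[[23,16],[45,0]]
[[23,16],[48,0]]
[[23,16],[48,0]]
[[23,16],[48,0]]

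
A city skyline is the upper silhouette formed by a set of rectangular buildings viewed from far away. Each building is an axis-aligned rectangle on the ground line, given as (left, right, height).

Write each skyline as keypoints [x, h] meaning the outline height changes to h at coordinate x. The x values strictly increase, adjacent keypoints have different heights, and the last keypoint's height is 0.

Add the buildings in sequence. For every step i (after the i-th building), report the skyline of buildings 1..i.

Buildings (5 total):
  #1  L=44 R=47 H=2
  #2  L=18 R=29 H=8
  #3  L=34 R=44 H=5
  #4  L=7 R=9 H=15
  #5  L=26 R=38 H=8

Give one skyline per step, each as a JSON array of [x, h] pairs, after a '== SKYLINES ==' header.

== SKYLINES ==
[[44,2],[47,0]]
[[18,8],[29,0],[44,2],[47,0]]
[[18,8],[29,0],[34,5],[44,2],[47,0]]
[[7,15],[9,0],[18,8],[29,0],[34,5],[44,2],[47,0]]
[[7,15],[9,0],[18,8],[38,5],[44,2],[47,0]]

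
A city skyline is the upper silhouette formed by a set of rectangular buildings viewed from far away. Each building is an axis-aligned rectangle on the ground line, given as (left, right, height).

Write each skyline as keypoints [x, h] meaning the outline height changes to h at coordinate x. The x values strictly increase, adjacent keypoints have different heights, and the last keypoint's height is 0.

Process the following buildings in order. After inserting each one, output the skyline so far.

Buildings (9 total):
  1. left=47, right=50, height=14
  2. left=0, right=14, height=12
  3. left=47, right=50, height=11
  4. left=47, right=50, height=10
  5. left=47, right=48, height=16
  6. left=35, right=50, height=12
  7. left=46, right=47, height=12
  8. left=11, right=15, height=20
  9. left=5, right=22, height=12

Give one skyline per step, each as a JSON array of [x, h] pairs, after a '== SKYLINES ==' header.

== SKYLINES ==
[[47,14],[50,0]]
[[0,12],[14,0],[47,14],[50,0]]
[[0,12],[14,0],[47,14],[50,0]]
[[0,12],[14,0],[47,14],[50,0]]
[[0,12],[14,0],[47,16],[48,14],[50,0]]
[[0,12],[14,0],[35,12],[47,16],[48,14],[50,0]]
[[0,12],[14,0],[35,12],[47,16],[48,14],[50,0]]
[[0,12],[11,20],[15,0],[35,12],[47,16],[48,14],[50,0]]
[[0,12],[11,20],[15,12],[22,0],[35,12],[47,16],[48,14],[50,0]]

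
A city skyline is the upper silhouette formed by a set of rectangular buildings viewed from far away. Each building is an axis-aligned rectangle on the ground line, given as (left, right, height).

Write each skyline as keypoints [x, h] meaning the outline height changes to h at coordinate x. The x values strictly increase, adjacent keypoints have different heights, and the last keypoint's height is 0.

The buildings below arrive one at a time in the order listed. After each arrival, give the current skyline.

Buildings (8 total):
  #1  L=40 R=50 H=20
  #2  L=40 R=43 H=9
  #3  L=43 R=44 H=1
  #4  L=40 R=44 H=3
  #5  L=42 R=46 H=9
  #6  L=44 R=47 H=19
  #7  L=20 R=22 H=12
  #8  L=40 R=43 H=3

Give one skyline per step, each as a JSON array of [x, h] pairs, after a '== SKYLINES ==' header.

== SKYLINES ==
[[40,20],[50,0]]
[[40,20],[50,0]]
[[40,20],[50,0]]
[[40,20],[50,0]]
[[40,20],[50,0]]
[[40,20],[50,0]]
[[20,12],[22,0],[40,20],[50,0]]
[[20,12],[22,0],[40,20],[50,0]]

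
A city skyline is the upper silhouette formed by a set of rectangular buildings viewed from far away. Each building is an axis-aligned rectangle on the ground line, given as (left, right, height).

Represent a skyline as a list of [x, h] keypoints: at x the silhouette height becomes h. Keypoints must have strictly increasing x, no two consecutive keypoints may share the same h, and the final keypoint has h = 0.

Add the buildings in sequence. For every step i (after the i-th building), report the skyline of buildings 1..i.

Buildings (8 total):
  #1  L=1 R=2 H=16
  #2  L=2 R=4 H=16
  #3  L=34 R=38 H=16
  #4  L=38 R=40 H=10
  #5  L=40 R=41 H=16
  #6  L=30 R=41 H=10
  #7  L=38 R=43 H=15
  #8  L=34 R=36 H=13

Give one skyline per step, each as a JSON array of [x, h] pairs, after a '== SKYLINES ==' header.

== SKYLINES ==
[[1,16],[2,0]]
[[1,16],[4,0]]
[[1,16],[4,0],[34,16],[38,0]]
[[1,16],[4,0],[34,16],[38,10],[40,0]]
[[1,16],[4,0],[34,16],[38,10],[40,16],[41,0]]
[[1,16],[4,0],[30,10],[34,16],[38,10],[40,16],[41,0]]
[[1,16],[4,0],[30,10],[34,16],[38,15],[40,16],[41,15],[43,0]]
[[1,16],[4,0],[30,10],[34,16],[38,15],[40,16],[41,15],[43,0]]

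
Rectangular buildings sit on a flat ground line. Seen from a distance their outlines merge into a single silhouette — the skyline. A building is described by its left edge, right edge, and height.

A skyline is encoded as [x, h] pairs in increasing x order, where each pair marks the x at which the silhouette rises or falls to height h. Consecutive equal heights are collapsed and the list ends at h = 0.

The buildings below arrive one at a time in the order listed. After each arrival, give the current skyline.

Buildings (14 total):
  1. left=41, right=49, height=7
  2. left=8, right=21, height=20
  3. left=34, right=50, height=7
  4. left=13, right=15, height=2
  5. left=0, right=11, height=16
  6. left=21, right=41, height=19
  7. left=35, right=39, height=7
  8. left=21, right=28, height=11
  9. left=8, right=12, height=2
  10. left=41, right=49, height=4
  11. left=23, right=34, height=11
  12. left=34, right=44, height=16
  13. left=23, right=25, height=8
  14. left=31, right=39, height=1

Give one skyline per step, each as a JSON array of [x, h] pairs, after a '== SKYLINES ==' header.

== SKYLINES ==
[[41,7],[49,0]]
[[8,20],[21,0],[41,7],[49,0]]
[[8,20],[21,0],[34,7],[50,0]]
[[8,20],[21,0],[34,7],[50,0]]
[[0,16],[8,20],[21,0],[34,7],[50,0]]
[[0,16],[8,20],[21,19],[41,7],[50,0]]
[[0,16],[8,20],[21,19],[41,7],[50,0]]
[[0,16],[8,20],[21,19],[41,7],[50,0]]
[[0,16],[8,20],[21,19],[41,7],[50,0]]
[[0,16],[8,20],[21,19],[41,7],[50,0]]
[[0,16],[8,20],[21,19],[41,7],[50,0]]
[[0,16],[8,20],[21,19],[41,16],[44,7],[50,0]]
[[0,16],[8,20],[21,19],[41,16],[44,7],[50,0]]
[[0,16],[8,20],[21,19],[41,16],[44,7],[50,0]]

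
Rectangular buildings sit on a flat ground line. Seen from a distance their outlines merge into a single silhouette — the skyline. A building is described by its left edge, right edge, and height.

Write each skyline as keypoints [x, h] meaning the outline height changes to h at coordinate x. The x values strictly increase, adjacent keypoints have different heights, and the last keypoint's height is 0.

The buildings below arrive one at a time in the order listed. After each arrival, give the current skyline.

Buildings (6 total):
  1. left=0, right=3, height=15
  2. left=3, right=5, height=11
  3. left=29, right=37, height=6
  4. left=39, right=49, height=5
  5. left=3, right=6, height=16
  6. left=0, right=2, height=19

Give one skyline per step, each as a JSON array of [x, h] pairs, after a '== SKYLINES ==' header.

== SKYLINES ==
[[0,15],[3,0]]
[[0,15],[3,11],[5,0]]
[[0,15],[3,11],[5,0],[29,6],[37,0]]
[[0,15],[3,11],[5,0],[29,6],[37,0],[39,5],[49,0]]
[[0,15],[3,16],[6,0],[29,6],[37,0],[39,5],[49,0]]
[[0,19],[2,15],[3,16],[6,0],[29,6],[37,0],[39,5],[49,0]]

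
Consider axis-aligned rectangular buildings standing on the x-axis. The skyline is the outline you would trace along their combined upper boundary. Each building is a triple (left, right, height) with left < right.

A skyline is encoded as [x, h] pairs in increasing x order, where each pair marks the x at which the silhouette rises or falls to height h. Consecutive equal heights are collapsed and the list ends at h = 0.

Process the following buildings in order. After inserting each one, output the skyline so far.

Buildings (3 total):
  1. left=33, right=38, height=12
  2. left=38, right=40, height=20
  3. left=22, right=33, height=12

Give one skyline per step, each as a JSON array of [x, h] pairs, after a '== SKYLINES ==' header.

== SKYLINES ==
[[33,12],[38,0]]
[[33,12],[38,20],[40,0]]
[[22,12],[38,20],[40,0]]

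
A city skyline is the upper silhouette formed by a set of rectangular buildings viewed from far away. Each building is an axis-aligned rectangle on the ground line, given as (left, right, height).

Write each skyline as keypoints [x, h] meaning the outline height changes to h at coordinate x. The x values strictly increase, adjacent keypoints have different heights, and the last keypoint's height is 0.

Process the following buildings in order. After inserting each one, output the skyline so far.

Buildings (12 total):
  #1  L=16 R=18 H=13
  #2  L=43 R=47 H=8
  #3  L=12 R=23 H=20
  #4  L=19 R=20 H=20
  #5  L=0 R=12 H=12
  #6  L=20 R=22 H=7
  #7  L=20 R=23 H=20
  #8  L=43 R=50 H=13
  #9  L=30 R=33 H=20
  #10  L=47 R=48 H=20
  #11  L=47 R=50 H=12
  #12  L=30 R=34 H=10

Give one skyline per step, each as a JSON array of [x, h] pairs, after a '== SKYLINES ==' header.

== SKYLINES ==
[[16,13],[18,0]]
[[16,13],[18,0],[43,8],[47,0]]
[[12,20],[23,0],[43,8],[47,0]]
[[12,20],[23,0],[43,8],[47,0]]
[[0,12],[12,20],[23,0],[43,8],[47,0]]
[[0,12],[12,20],[23,0],[43,8],[47,0]]
[[0,12],[12,20],[23,0],[43,8],[47,0]]
[[0,12],[12,20],[23,0],[43,13],[50,0]]
[[0,12],[12,20],[23,0],[30,20],[33,0],[43,13],[50,0]]
[[0,12],[12,20],[23,0],[30,20],[33,0],[43,13],[47,20],[48,13],[50,0]]
[[0,12],[12,20],[23,0],[30,20],[33,0],[43,13],[47,20],[48,13],[50,0]]
[[0,12],[12,20],[23,0],[30,20],[33,10],[34,0],[43,13],[47,20],[48,13],[50,0]]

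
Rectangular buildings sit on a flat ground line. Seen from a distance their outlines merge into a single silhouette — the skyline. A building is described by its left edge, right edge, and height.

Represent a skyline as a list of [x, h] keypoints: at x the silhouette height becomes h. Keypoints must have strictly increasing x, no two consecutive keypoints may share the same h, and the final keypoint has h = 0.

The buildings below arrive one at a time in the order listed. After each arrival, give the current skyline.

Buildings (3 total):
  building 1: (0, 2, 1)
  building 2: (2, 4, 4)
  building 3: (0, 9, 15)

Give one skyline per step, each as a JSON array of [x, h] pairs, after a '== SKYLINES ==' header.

== SKYLINES ==
[[0,1],[2,0]]
[[0,1],[2,4],[4,0]]
[[0,15],[9,0]]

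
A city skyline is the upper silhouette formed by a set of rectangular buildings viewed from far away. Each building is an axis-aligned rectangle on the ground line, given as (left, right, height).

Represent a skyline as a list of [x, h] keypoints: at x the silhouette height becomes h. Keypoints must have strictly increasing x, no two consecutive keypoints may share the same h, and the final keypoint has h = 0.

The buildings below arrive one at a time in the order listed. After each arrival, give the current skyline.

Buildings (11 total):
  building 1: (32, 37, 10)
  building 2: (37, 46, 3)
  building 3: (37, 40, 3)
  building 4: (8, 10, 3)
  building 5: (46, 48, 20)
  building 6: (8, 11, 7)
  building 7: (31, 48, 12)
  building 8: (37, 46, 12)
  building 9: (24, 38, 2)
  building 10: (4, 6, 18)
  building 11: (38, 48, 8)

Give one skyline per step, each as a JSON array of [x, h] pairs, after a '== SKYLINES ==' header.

== SKYLINES ==
[[32,10],[37,0]]
[[32,10],[37,3],[46,0]]
[[32,10],[37,3],[46,0]]
[[8,3],[10,0],[32,10],[37,3],[46,0]]
[[8,3],[10,0],[32,10],[37,3],[46,20],[48,0]]
[[8,7],[11,0],[32,10],[37,3],[46,20],[48,0]]
[[8,7],[11,0],[31,12],[46,20],[48,0]]
[[8,7],[11,0],[31,12],[46,20],[48,0]]
[[8,7],[11,0],[24,2],[31,12],[46,20],[48,0]]
[[4,18],[6,0],[8,7],[11,0],[24,2],[31,12],[46,20],[48,0]]
[[4,18],[6,0],[8,7],[11,0],[24,2],[31,12],[46,20],[48,0]]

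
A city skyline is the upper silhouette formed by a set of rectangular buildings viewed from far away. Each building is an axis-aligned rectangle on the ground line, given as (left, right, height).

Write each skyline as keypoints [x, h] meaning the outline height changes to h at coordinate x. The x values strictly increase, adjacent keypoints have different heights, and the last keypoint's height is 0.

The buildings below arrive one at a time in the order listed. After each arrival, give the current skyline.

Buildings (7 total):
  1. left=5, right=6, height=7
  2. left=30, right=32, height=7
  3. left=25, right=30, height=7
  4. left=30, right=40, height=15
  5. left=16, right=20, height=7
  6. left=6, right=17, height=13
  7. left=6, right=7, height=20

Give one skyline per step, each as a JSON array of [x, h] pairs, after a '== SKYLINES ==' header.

== SKYLINES ==
[[5,7],[6,0]]
[[5,7],[6,0],[30,7],[32,0]]
[[5,7],[6,0],[25,7],[32,0]]
[[5,7],[6,0],[25,7],[30,15],[40,0]]
[[5,7],[6,0],[16,7],[20,0],[25,7],[30,15],[40,0]]
[[5,7],[6,13],[17,7],[20,0],[25,7],[30,15],[40,0]]
[[5,7],[6,20],[7,13],[17,7],[20,0],[25,7],[30,15],[40,0]]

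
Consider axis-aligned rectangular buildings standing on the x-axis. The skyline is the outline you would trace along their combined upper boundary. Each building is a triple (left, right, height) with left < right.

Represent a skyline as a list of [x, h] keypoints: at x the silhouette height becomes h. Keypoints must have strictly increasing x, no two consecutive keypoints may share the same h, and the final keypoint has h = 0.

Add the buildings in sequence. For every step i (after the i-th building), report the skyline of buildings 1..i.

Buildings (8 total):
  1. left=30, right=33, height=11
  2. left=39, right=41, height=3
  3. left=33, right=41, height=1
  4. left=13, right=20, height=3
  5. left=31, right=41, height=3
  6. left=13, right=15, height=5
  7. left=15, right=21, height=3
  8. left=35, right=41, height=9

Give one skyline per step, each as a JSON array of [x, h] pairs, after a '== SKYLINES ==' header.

== SKYLINES ==
[[30,11],[33,0]]
[[30,11],[33,0],[39,3],[41,0]]
[[30,11],[33,1],[39,3],[41,0]]
[[13,3],[20,0],[30,11],[33,1],[39,3],[41,0]]
[[13,3],[20,0],[30,11],[33,3],[41,0]]
[[13,5],[15,3],[20,0],[30,11],[33,3],[41,0]]
[[13,5],[15,3],[21,0],[30,11],[33,3],[41,0]]
[[13,5],[15,3],[21,0],[30,11],[33,3],[35,9],[41,0]]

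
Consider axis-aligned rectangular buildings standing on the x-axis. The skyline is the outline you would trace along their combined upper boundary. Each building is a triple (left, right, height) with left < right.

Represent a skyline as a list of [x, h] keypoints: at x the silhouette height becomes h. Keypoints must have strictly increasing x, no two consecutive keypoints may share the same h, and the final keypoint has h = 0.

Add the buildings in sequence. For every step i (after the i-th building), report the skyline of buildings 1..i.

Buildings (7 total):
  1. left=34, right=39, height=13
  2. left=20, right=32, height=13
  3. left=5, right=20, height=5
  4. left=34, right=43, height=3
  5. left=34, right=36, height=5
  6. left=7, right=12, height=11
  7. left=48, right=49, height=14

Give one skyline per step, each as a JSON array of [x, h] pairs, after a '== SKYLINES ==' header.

== SKYLINES ==
[[34,13],[39,0]]
[[20,13],[32,0],[34,13],[39,0]]
[[5,5],[20,13],[32,0],[34,13],[39,0]]
[[5,5],[20,13],[32,0],[34,13],[39,3],[43,0]]
[[5,5],[20,13],[32,0],[34,13],[39,3],[43,0]]
[[5,5],[7,11],[12,5],[20,13],[32,0],[34,13],[39,3],[43,0]]
[[5,5],[7,11],[12,5],[20,13],[32,0],[34,13],[39,3],[43,0],[48,14],[49,0]]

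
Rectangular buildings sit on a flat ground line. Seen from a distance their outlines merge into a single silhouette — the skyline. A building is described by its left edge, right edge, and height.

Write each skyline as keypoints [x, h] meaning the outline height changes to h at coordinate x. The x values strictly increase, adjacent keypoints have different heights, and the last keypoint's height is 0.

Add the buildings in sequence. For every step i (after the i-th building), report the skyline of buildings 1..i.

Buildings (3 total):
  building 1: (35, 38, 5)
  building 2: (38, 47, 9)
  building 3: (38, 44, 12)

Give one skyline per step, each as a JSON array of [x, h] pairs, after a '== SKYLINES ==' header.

== SKYLINES ==
[[35,5],[38,0]]
[[35,5],[38,9],[47,0]]
[[35,5],[38,12],[44,9],[47,0]]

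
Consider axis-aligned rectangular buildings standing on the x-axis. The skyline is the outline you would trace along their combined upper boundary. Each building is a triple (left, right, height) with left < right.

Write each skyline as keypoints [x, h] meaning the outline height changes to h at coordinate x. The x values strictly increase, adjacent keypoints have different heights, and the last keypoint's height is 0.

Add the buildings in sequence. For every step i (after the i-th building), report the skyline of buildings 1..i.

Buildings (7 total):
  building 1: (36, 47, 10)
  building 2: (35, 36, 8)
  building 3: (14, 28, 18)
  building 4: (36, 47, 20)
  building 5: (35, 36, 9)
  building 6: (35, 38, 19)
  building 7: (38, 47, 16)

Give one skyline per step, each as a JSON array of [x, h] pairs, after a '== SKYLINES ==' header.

== SKYLINES ==
[[36,10],[47,0]]
[[35,8],[36,10],[47,0]]
[[14,18],[28,0],[35,8],[36,10],[47,0]]
[[14,18],[28,0],[35,8],[36,20],[47,0]]
[[14,18],[28,0],[35,9],[36,20],[47,0]]
[[14,18],[28,0],[35,19],[36,20],[47,0]]
[[14,18],[28,0],[35,19],[36,20],[47,0]]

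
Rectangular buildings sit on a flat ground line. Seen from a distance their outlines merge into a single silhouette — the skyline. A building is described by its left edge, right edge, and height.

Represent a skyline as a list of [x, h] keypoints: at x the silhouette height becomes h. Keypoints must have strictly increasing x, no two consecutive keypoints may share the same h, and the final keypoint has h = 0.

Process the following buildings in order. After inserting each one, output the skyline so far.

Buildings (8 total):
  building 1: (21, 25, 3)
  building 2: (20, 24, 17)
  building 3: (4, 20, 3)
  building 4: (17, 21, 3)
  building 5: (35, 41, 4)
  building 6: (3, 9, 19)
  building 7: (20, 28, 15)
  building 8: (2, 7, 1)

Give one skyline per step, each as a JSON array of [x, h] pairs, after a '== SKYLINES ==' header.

== SKYLINES ==
[[21,3],[25,0]]
[[20,17],[24,3],[25,0]]
[[4,3],[20,17],[24,3],[25,0]]
[[4,3],[20,17],[24,3],[25,0]]
[[4,3],[20,17],[24,3],[25,0],[35,4],[41,0]]
[[3,19],[9,3],[20,17],[24,3],[25,0],[35,4],[41,0]]
[[3,19],[9,3],[20,17],[24,15],[28,0],[35,4],[41,0]]
[[2,1],[3,19],[9,3],[20,17],[24,15],[28,0],[35,4],[41,0]]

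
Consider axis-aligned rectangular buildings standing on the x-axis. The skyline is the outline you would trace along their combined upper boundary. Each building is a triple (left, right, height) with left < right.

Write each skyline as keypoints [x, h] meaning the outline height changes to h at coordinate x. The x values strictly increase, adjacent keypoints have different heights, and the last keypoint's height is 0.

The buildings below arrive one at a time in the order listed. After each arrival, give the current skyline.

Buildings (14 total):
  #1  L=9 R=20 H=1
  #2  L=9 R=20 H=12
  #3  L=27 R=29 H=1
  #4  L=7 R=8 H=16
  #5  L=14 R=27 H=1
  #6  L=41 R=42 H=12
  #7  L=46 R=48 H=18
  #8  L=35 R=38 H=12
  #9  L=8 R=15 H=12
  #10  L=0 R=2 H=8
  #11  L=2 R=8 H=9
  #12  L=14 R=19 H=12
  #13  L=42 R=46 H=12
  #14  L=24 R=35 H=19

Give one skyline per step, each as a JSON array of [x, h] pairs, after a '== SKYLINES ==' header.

== SKYLINES ==
[[9,1],[20,0]]
[[9,12],[20,0]]
[[9,12],[20,0],[27,1],[29,0]]
[[7,16],[8,0],[9,12],[20,0],[27,1],[29,0]]
[[7,16],[8,0],[9,12],[20,1],[29,0]]
[[7,16],[8,0],[9,12],[20,1],[29,0],[41,12],[42,0]]
[[7,16],[8,0],[9,12],[20,1],[29,0],[41,12],[42,0],[46,18],[48,0]]
[[7,16],[8,0],[9,12],[20,1],[29,0],[35,12],[38,0],[41,12],[42,0],[46,18],[48,0]]
[[7,16],[8,12],[20,1],[29,0],[35,12],[38,0],[41,12],[42,0],[46,18],[48,0]]
[[0,8],[2,0],[7,16],[8,12],[20,1],[29,0],[35,12],[38,0],[41,12],[42,0],[46,18],[48,0]]
[[0,8],[2,9],[7,16],[8,12],[20,1],[29,0],[35,12],[38,0],[41,12],[42,0],[46,18],[48,0]]
[[0,8],[2,9],[7,16],[8,12],[20,1],[29,0],[35,12],[38,0],[41,12],[42,0],[46,18],[48,0]]
[[0,8],[2,9],[7,16],[8,12],[20,1],[29,0],[35,12],[38,0],[41,12],[46,18],[48,0]]
[[0,8],[2,9],[7,16],[8,12],[20,1],[24,19],[35,12],[38,0],[41,12],[46,18],[48,0]]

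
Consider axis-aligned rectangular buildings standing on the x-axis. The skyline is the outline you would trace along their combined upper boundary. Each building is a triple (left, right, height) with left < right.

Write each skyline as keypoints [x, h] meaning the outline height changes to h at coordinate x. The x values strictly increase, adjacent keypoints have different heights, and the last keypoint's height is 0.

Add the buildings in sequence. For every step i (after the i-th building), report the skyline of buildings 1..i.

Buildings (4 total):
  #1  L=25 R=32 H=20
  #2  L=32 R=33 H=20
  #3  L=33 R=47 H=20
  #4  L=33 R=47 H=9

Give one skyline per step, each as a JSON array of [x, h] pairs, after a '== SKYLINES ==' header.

== SKYLINES ==
[[25,20],[32,0]]
[[25,20],[33,0]]
[[25,20],[47,0]]
[[25,20],[47,0]]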